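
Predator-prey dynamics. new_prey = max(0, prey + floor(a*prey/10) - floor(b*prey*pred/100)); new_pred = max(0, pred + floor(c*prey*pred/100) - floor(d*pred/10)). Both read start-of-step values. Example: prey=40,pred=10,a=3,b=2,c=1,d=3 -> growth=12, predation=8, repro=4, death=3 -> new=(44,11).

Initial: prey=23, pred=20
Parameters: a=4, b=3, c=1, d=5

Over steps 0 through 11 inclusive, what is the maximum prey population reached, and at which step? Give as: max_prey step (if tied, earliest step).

Answer: 203 11

Derivation:
Step 1: prey: 23+9-13=19; pred: 20+4-10=14
Step 2: prey: 19+7-7=19; pred: 14+2-7=9
Step 3: prey: 19+7-5=21; pred: 9+1-4=6
Step 4: prey: 21+8-3=26; pred: 6+1-3=4
Step 5: prey: 26+10-3=33; pred: 4+1-2=3
Step 6: prey: 33+13-2=44; pred: 3+0-1=2
Step 7: prey: 44+17-2=59; pred: 2+0-1=1
Step 8: prey: 59+23-1=81; pred: 1+0-0=1
Step 9: prey: 81+32-2=111; pred: 1+0-0=1
Step 10: prey: 111+44-3=152; pred: 1+1-0=2
Step 11: prey: 152+60-9=203; pred: 2+3-1=4
Max prey = 203 at step 11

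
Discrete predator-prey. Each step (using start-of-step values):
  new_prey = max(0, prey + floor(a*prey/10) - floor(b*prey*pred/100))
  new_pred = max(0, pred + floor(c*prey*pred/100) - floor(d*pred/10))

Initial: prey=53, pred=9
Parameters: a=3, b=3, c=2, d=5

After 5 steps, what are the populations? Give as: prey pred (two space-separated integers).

Answer: 3 25

Derivation:
Step 1: prey: 53+15-14=54; pred: 9+9-4=14
Step 2: prey: 54+16-22=48; pred: 14+15-7=22
Step 3: prey: 48+14-31=31; pred: 22+21-11=32
Step 4: prey: 31+9-29=11; pred: 32+19-16=35
Step 5: prey: 11+3-11=3; pred: 35+7-17=25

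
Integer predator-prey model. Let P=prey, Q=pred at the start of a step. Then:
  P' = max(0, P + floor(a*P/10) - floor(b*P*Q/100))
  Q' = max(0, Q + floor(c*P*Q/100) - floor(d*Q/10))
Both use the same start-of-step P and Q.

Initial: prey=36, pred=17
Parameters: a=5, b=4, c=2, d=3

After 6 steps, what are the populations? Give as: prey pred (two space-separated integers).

Step 1: prey: 36+18-24=30; pred: 17+12-5=24
Step 2: prey: 30+15-28=17; pred: 24+14-7=31
Step 3: prey: 17+8-21=4; pred: 31+10-9=32
Step 4: prey: 4+2-5=1; pred: 32+2-9=25
Step 5: prey: 1+0-1=0; pred: 25+0-7=18
Step 6: prey: 0+0-0=0; pred: 18+0-5=13

Answer: 0 13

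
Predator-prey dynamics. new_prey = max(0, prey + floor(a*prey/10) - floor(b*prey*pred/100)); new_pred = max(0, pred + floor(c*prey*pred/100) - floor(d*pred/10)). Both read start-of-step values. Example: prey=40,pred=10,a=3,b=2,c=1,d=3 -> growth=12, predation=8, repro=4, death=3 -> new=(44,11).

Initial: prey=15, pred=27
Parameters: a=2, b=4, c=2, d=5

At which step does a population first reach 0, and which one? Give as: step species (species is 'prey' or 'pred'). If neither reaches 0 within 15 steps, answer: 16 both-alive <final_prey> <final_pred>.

Answer: 16 both-alive 1 1

Derivation:
Step 1: prey: 15+3-16=2; pred: 27+8-13=22
Step 2: prey: 2+0-1=1; pred: 22+0-11=11
Step 3: prey: 1+0-0=1; pred: 11+0-5=6
Step 4: prey: 1+0-0=1; pred: 6+0-3=3
Step 5: prey: 1+0-0=1; pred: 3+0-1=2
Step 6: prey: 1+0-0=1; pred: 2+0-1=1
Step 7: prey: 1+0-0=1; pred: 1+0-0=1
Steps 8-15: state stable at prey=1, pred=1 (no change)
No extinction within 15 steps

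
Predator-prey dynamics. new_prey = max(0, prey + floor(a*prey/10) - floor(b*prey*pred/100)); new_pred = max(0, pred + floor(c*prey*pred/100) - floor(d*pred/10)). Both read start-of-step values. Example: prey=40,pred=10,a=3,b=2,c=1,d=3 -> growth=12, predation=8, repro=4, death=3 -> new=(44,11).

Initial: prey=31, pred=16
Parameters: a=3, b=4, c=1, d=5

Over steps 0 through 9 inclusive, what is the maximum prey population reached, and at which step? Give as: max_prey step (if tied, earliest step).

Answer: 54 9

Derivation:
Step 1: prey: 31+9-19=21; pred: 16+4-8=12
Step 2: prey: 21+6-10=17; pred: 12+2-6=8
Step 3: prey: 17+5-5=17; pred: 8+1-4=5
Step 4: prey: 17+5-3=19; pred: 5+0-2=3
Step 5: prey: 19+5-2=22; pred: 3+0-1=2
Step 6: prey: 22+6-1=27; pred: 2+0-1=1
Step 7: prey: 27+8-1=34; pred: 1+0-0=1
Step 8: prey: 34+10-1=43; pred: 1+0-0=1
Step 9: prey: 43+12-1=54; pred: 1+0-0=1
Max prey = 54 at step 9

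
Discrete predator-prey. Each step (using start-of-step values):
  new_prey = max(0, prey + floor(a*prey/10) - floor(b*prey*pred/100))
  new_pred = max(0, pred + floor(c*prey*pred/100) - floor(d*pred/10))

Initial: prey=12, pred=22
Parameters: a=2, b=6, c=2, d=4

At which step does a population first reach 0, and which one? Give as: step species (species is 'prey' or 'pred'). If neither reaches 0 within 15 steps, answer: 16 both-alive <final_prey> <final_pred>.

Answer: 1 prey

Derivation:
Step 1: prey: 12+2-15=0; pred: 22+5-8=19
First extinction: prey at step 1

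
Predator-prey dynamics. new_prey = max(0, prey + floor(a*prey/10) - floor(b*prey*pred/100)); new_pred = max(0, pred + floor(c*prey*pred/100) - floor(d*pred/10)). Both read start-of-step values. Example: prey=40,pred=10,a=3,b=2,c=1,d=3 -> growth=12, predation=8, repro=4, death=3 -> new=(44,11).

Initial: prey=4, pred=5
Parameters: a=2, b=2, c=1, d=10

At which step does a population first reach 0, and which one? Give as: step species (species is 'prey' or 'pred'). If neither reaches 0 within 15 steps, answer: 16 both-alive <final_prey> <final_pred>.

Step 1: prey: 4+0-0=4; pred: 5+0-5=0
First extinction: pred at step 1

Answer: 1 pred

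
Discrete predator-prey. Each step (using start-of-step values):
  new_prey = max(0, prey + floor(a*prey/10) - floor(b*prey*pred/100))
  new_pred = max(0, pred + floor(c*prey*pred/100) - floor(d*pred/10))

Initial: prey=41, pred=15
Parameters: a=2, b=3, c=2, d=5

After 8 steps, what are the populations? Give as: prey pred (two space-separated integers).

Answer: 8 1

Derivation:
Step 1: prey: 41+8-18=31; pred: 15+12-7=20
Step 2: prey: 31+6-18=19; pred: 20+12-10=22
Step 3: prey: 19+3-12=10; pred: 22+8-11=19
Step 4: prey: 10+2-5=7; pred: 19+3-9=13
Step 5: prey: 7+1-2=6; pred: 13+1-6=8
Step 6: prey: 6+1-1=6; pred: 8+0-4=4
Step 7: prey: 6+1-0=7; pred: 4+0-2=2
Step 8: prey: 7+1-0=8; pred: 2+0-1=1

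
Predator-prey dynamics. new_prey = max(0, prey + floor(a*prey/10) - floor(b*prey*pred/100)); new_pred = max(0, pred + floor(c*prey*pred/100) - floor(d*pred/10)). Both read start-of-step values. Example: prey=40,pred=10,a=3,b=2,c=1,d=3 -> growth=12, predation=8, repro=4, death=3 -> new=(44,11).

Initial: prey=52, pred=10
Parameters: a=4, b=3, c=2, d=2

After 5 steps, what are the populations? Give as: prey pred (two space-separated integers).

Step 1: prey: 52+20-15=57; pred: 10+10-2=18
Step 2: prey: 57+22-30=49; pred: 18+20-3=35
Step 3: prey: 49+19-51=17; pred: 35+34-7=62
Step 4: prey: 17+6-31=0; pred: 62+21-12=71
Step 5: prey: 0+0-0=0; pred: 71+0-14=57

Answer: 0 57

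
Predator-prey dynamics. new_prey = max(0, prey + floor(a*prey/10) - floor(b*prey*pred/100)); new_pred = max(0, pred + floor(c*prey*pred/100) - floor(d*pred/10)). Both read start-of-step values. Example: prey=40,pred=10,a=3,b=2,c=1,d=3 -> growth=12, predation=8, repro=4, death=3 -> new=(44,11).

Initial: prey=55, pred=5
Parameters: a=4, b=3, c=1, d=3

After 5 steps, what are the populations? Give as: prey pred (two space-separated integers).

Answer: 67 38

Derivation:
Step 1: prey: 55+22-8=69; pred: 5+2-1=6
Step 2: prey: 69+27-12=84; pred: 6+4-1=9
Step 3: prey: 84+33-22=95; pred: 9+7-2=14
Step 4: prey: 95+38-39=94; pred: 14+13-4=23
Step 5: prey: 94+37-64=67; pred: 23+21-6=38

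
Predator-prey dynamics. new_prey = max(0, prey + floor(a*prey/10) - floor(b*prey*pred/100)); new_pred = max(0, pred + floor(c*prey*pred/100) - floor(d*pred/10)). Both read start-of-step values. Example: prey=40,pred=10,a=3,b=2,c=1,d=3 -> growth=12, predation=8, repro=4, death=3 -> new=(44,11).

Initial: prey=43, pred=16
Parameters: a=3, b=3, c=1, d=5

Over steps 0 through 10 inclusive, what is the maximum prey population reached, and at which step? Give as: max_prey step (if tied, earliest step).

Step 1: prey: 43+12-20=35; pred: 16+6-8=14
Step 2: prey: 35+10-14=31; pred: 14+4-7=11
Step 3: prey: 31+9-10=30; pred: 11+3-5=9
Step 4: prey: 30+9-8=31; pred: 9+2-4=7
Step 5: prey: 31+9-6=34; pred: 7+2-3=6
Step 6: prey: 34+10-6=38; pred: 6+2-3=5
Step 7: prey: 38+11-5=44; pred: 5+1-2=4
Step 8: prey: 44+13-5=52; pred: 4+1-2=3
Step 9: prey: 52+15-4=63; pred: 3+1-1=3
Step 10: prey: 63+18-5=76; pred: 3+1-1=3
Max prey = 76 at step 10

Answer: 76 10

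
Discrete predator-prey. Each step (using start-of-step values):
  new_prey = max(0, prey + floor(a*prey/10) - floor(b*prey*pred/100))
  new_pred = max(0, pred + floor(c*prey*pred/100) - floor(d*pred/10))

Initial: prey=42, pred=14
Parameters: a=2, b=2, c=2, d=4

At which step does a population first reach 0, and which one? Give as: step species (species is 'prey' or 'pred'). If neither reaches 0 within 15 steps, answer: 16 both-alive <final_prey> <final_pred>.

Step 1: prey: 42+8-11=39; pred: 14+11-5=20
Step 2: prey: 39+7-15=31; pred: 20+15-8=27
Step 3: prey: 31+6-16=21; pred: 27+16-10=33
Step 4: prey: 21+4-13=12; pred: 33+13-13=33
Step 5: prey: 12+2-7=7; pred: 33+7-13=27
Step 6: prey: 7+1-3=5; pred: 27+3-10=20
Step 7: prey: 5+1-2=4; pred: 20+2-8=14
Step 8: prey: 4+0-1=3; pred: 14+1-5=10
Step 9: prey: 3+0-0=3; pred: 10+0-4=6
Step 10: prey: 3+0-0=3; pred: 6+0-2=4
Step 11: prey: 3+0-0=3; pred: 4+0-1=3
Step 12: prey: 3+0-0=3; pred: 3+0-1=2
Step 13: prey: 3+0-0=3; pred: 2+0-0=2
Steps 14-15: state stable at prey=3, pred=2 (no change)
No extinction within 15 steps

Answer: 16 both-alive 3 2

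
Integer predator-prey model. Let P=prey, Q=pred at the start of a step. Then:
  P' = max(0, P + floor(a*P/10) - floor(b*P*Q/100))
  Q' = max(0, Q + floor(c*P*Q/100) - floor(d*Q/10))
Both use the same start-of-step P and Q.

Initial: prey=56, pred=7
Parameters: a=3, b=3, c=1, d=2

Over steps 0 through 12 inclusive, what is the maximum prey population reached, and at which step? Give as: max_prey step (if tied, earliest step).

Step 1: prey: 56+16-11=61; pred: 7+3-1=9
Step 2: prey: 61+18-16=63; pred: 9+5-1=13
Step 3: prey: 63+18-24=57; pred: 13+8-2=19
Step 4: prey: 57+17-32=42; pred: 19+10-3=26
Step 5: prey: 42+12-32=22; pred: 26+10-5=31
Step 6: prey: 22+6-20=8; pred: 31+6-6=31
Step 7: prey: 8+2-7=3; pred: 31+2-6=27
Step 8: prey: 3+0-2=1; pred: 27+0-5=22
Step 9: prey: 1+0-0=1; pred: 22+0-4=18
Step 10: prey: 1+0-0=1; pred: 18+0-3=15
Step 11: prey: 1+0-0=1; pred: 15+0-3=12
Step 12: prey: 1+0-0=1; pred: 12+0-2=10
Max prey = 63 at step 2

Answer: 63 2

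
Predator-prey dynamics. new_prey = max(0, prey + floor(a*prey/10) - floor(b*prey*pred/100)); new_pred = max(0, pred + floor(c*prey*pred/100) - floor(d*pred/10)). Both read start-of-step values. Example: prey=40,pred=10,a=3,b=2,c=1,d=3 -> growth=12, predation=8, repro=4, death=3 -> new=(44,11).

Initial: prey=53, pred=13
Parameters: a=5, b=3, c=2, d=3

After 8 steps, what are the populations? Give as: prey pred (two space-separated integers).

Step 1: prey: 53+26-20=59; pred: 13+13-3=23
Step 2: prey: 59+29-40=48; pred: 23+27-6=44
Step 3: prey: 48+24-63=9; pred: 44+42-13=73
Step 4: prey: 9+4-19=0; pred: 73+13-21=65
Step 5: prey: 0+0-0=0; pred: 65+0-19=46
Step 6: prey: 0+0-0=0; pred: 46+0-13=33
Step 7: prey: 0+0-0=0; pred: 33+0-9=24
Step 8: prey: 0+0-0=0; pred: 24+0-7=17

Answer: 0 17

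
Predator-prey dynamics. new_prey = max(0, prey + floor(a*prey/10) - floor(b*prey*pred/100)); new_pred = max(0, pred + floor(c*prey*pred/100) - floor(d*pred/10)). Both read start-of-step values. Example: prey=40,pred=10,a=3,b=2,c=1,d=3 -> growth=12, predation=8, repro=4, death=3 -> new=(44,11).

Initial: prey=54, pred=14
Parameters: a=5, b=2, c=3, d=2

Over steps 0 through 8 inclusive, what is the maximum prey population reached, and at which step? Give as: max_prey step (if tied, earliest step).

Step 1: prey: 54+27-15=66; pred: 14+22-2=34
Step 2: prey: 66+33-44=55; pred: 34+67-6=95
Step 3: prey: 55+27-104=0; pred: 95+156-19=232
Step 4: prey: 0+0-0=0; pred: 232+0-46=186
Step 5: prey: 0+0-0=0; pred: 186+0-37=149
Step 6: prey: 0+0-0=0; pred: 149+0-29=120
Step 7: prey: 0+0-0=0; pred: 120+0-24=96
Step 8: prey: 0+0-0=0; pred: 96+0-19=77
Max prey = 66 at step 1

Answer: 66 1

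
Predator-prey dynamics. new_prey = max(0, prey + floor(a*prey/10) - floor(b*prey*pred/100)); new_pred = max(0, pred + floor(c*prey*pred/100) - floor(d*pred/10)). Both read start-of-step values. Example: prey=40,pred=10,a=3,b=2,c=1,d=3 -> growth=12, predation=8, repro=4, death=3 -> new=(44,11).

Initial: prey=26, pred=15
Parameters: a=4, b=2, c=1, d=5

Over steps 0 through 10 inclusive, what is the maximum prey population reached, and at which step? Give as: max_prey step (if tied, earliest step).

Step 1: prey: 26+10-7=29; pred: 15+3-7=11
Step 2: prey: 29+11-6=34; pred: 11+3-5=9
Step 3: prey: 34+13-6=41; pred: 9+3-4=8
Step 4: prey: 41+16-6=51; pred: 8+3-4=7
Step 5: prey: 51+20-7=64; pred: 7+3-3=7
Step 6: prey: 64+25-8=81; pred: 7+4-3=8
Step 7: prey: 81+32-12=101; pred: 8+6-4=10
Step 8: prey: 101+40-20=121; pred: 10+10-5=15
Step 9: prey: 121+48-36=133; pred: 15+18-7=26
Step 10: prey: 133+53-69=117; pred: 26+34-13=47
Max prey = 133 at step 9

Answer: 133 9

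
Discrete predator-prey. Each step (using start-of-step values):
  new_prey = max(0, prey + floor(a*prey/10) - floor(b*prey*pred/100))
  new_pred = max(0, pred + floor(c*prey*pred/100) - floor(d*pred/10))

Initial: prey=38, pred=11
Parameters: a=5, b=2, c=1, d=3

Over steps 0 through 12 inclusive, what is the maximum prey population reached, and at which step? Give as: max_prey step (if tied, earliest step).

Answer: 87 4

Derivation:
Step 1: prey: 38+19-8=49; pred: 11+4-3=12
Step 2: prey: 49+24-11=62; pred: 12+5-3=14
Step 3: prey: 62+31-17=76; pred: 14+8-4=18
Step 4: prey: 76+38-27=87; pred: 18+13-5=26
Step 5: prey: 87+43-45=85; pred: 26+22-7=41
Step 6: prey: 85+42-69=58; pred: 41+34-12=63
Step 7: prey: 58+29-73=14; pred: 63+36-18=81
Step 8: prey: 14+7-22=0; pred: 81+11-24=68
Step 9: prey: 0+0-0=0; pred: 68+0-20=48
Step 10: prey: 0+0-0=0; pred: 48+0-14=34
Step 11: prey: 0+0-0=0; pred: 34+0-10=24
Step 12: prey: 0+0-0=0; pred: 24+0-7=17
Max prey = 87 at step 4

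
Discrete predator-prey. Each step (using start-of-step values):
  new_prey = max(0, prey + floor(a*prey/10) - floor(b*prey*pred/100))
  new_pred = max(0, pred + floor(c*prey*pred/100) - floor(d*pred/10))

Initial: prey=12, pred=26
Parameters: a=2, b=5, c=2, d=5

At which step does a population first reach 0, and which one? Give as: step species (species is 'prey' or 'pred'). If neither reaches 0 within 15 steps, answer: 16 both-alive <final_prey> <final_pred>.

Step 1: prey: 12+2-15=0; pred: 26+6-13=19
First extinction: prey at step 1

Answer: 1 prey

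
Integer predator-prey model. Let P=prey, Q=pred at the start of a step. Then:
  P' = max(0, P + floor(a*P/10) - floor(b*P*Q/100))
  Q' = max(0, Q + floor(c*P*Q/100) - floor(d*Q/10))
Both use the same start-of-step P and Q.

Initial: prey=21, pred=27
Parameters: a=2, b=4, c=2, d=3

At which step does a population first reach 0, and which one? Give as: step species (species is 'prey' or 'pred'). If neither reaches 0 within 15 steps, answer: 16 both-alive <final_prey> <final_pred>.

Step 1: prey: 21+4-22=3; pred: 27+11-8=30
Step 2: prey: 3+0-3=0; pred: 30+1-9=22
First extinction: prey at step 2

Answer: 2 prey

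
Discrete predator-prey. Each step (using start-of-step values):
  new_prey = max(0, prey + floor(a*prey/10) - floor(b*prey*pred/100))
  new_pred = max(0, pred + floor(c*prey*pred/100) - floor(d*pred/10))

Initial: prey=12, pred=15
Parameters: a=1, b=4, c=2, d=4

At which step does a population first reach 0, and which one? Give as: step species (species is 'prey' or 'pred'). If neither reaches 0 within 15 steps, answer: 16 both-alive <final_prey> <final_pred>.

Step 1: prey: 12+1-7=6; pred: 15+3-6=12
Step 2: prey: 6+0-2=4; pred: 12+1-4=9
Step 3: prey: 4+0-1=3; pred: 9+0-3=6
Step 4: prey: 3+0-0=3; pred: 6+0-2=4
Step 5: prey: 3+0-0=3; pred: 4+0-1=3
Step 6: prey: 3+0-0=3; pred: 3+0-1=2
Step 7: prey: 3+0-0=3; pred: 2+0-0=2
Steps 8-15: state stable at prey=3, pred=2 (no change)
No extinction within 15 steps

Answer: 16 both-alive 3 2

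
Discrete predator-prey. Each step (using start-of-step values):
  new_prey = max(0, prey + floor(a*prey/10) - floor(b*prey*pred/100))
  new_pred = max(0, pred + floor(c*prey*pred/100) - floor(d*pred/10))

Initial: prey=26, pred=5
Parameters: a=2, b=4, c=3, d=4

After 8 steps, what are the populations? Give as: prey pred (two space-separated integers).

Answer: 3 8

Derivation:
Step 1: prey: 26+5-5=26; pred: 5+3-2=6
Step 2: prey: 26+5-6=25; pred: 6+4-2=8
Step 3: prey: 25+5-8=22; pred: 8+6-3=11
Step 4: prey: 22+4-9=17; pred: 11+7-4=14
Step 5: prey: 17+3-9=11; pred: 14+7-5=16
Step 6: prey: 11+2-7=6; pred: 16+5-6=15
Step 7: prey: 6+1-3=4; pred: 15+2-6=11
Step 8: prey: 4+0-1=3; pred: 11+1-4=8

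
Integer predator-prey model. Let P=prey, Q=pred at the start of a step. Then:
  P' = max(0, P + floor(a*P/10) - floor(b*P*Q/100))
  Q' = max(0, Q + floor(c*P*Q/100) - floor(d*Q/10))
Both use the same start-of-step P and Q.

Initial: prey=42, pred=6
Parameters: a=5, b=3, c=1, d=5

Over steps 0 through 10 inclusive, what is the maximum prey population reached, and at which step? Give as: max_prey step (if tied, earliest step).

Answer: 168 5

Derivation:
Step 1: prey: 42+21-7=56; pred: 6+2-3=5
Step 2: prey: 56+28-8=76; pred: 5+2-2=5
Step 3: prey: 76+38-11=103; pred: 5+3-2=6
Step 4: prey: 103+51-18=136; pred: 6+6-3=9
Step 5: prey: 136+68-36=168; pred: 9+12-4=17
Step 6: prey: 168+84-85=167; pred: 17+28-8=37
Step 7: prey: 167+83-185=65; pred: 37+61-18=80
Step 8: prey: 65+32-156=0; pred: 80+52-40=92
Step 9: prey: 0+0-0=0; pred: 92+0-46=46
Step 10: prey: 0+0-0=0; pred: 46+0-23=23
Max prey = 168 at step 5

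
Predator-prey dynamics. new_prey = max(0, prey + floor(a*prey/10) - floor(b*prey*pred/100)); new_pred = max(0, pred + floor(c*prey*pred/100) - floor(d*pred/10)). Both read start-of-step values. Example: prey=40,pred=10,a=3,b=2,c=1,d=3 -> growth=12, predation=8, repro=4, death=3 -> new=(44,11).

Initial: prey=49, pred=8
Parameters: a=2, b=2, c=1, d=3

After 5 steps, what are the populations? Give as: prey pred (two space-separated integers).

Answer: 42 19

Derivation:
Step 1: prey: 49+9-7=51; pred: 8+3-2=9
Step 2: prey: 51+10-9=52; pred: 9+4-2=11
Step 3: prey: 52+10-11=51; pred: 11+5-3=13
Step 4: prey: 51+10-13=48; pred: 13+6-3=16
Step 5: prey: 48+9-15=42; pred: 16+7-4=19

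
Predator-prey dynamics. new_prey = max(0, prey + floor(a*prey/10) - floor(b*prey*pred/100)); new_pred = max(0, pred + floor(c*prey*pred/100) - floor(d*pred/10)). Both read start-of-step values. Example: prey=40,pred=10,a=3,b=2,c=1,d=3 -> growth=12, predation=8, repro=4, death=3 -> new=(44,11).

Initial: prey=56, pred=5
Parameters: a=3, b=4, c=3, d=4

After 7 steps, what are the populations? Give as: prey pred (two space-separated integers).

Answer: 0 12

Derivation:
Step 1: prey: 56+16-11=61; pred: 5+8-2=11
Step 2: prey: 61+18-26=53; pred: 11+20-4=27
Step 3: prey: 53+15-57=11; pred: 27+42-10=59
Step 4: prey: 11+3-25=0; pred: 59+19-23=55
Step 5: prey: 0+0-0=0; pred: 55+0-22=33
Step 6: prey: 0+0-0=0; pred: 33+0-13=20
Step 7: prey: 0+0-0=0; pred: 20+0-8=12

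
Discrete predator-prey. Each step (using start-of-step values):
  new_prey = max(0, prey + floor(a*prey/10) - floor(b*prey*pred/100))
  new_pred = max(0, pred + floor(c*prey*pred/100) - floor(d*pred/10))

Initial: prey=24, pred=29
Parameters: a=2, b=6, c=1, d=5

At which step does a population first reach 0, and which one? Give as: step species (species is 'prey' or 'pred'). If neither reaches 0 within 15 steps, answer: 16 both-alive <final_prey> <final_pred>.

Answer: 1 prey

Derivation:
Step 1: prey: 24+4-41=0; pred: 29+6-14=21
First extinction: prey at step 1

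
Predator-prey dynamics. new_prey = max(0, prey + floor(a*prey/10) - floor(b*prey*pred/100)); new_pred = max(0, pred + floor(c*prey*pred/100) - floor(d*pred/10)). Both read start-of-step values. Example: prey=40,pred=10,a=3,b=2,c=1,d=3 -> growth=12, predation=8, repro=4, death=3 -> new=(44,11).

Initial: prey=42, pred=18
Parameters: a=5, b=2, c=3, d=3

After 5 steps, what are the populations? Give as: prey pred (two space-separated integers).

Step 1: prey: 42+21-15=48; pred: 18+22-5=35
Step 2: prey: 48+24-33=39; pred: 35+50-10=75
Step 3: prey: 39+19-58=0; pred: 75+87-22=140
Step 4: prey: 0+0-0=0; pred: 140+0-42=98
Step 5: prey: 0+0-0=0; pred: 98+0-29=69

Answer: 0 69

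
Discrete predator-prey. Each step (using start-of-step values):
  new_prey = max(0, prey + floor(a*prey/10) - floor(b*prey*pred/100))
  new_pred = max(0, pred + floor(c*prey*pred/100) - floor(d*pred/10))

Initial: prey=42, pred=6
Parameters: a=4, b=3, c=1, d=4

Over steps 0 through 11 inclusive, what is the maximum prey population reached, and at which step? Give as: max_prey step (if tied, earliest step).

Answer: 87 5

Derivation:
Step 1: prey: 42+16-7=51; pred: 6+2-2=6
Step 2: prey: 51+20-9=62; pred: 6+3-2=7
Step 3: prey: 62+24-13=73; pred: 7+4-2=9
Step 4: prey: 73+29-19=83; pred: 9+6-3=12
Step 5: prey: 83+33-29=87; pred: 12+9-4=17
Step 6: prey: 87+34-44=77; pred: 17+14-6=25
Step 7: prey: 77+30-57=50; pred: 25+19-10=34
Step 8: prey: 50+20-51=19; pred: 34+17-13=38
Step 9: prey: 19+7-21=5; pred: 38+7-15=30
Step 10: prey: 5+2-4=3; pred: 30+1-12=19
Step 11: prey: 3+1-1=3; pred: 19+0-7=12
Max prey = 87 at step 5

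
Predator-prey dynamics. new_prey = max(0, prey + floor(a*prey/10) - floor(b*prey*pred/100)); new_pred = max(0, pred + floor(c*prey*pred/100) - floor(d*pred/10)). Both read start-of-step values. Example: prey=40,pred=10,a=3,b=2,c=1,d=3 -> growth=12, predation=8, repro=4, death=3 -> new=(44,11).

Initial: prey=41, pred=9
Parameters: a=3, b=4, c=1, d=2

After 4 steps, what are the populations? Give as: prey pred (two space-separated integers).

Answer: 17 15

Derivation:
Step 1: prey: 41+12-14=39; pred: 9+3-1=11
Step 2: prey: 39+11-17=33; pred: 11+4-2=13
Step 3: prey: 33+9-17=25; pred: 13+4-2=15
Step 4: prey: 25+7-15=17; pred: 15+3-3=15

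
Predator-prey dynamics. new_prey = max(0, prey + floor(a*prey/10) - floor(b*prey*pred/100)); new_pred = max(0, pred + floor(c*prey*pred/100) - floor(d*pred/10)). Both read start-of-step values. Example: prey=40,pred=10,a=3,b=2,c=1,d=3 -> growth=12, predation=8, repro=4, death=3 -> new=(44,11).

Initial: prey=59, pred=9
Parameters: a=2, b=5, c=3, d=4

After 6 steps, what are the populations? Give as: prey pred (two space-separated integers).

Answer: 0 8

Derivation:
Step 1: prey: 59+11-26=44; pred: 9+15-3=21
Step 2: prey: 44+8-46=6; pred: 21+27-8=40
Step 3: prey: 6+1-12=0; pred: 40+7-16=31
Step 4: prey: 0+0-0=0; pred: 31+0-12=19
Step 5: prey: 0+0-0=0; pred: 19+0-7=12
Step 6: prey: 0+0-0=0; pred: 12+0-4=8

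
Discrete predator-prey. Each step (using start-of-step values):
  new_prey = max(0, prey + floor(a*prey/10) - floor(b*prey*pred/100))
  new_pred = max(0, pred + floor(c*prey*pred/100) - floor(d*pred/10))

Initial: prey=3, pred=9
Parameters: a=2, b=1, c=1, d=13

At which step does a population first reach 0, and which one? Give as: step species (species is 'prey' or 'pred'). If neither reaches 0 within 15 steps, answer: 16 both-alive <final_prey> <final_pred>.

Step 1: prey: 3+0-0=3; pred: 9+0-11=0
First extinction: pred at step 1

Answer: 1 pred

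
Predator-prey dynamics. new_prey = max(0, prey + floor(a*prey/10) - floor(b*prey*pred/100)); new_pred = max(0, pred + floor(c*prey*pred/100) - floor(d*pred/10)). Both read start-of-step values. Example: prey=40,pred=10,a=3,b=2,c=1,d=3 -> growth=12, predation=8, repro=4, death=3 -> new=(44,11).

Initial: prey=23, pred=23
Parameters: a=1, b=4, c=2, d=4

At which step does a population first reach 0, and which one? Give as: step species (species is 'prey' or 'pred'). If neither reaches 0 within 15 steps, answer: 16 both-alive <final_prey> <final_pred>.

Answer: 16 both-alive 1 2

Derivation:
Step 1: prey: 23+2-21=4; pred: 23+10-9=24
Step 2: prey: 4+0-3=1; pred: 24+1-9=16
Step 3: prey: 1+0-0=1; pred: 16+0-6=10
Step 4: prey: 1+0-0=1; pred: 10+0-4=6
Step 5: prey: 1+0-0=1; pred: 6+0-2=4
Step 6: prey: 1+0-0=1; pred: 4+0-1=3
Step 7: prey: 1+0-0=1; pred: 3+0-1=2
Step 8: prey: 1+0-0=1; pred: 2+0-0=2
Steps 9-15: state stable at prey=1, pred=2 (no change)
No extinction within 15 steps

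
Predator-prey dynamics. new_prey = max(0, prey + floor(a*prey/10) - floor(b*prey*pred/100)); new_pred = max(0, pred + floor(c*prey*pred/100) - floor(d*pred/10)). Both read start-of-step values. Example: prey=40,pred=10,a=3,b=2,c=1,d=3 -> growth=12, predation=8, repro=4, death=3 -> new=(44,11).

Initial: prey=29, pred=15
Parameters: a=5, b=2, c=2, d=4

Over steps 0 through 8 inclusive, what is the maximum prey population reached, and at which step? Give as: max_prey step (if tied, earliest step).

Step 1: prey: 29+14-8=35; pred: 15+8-6=17
Step 2: prey: 35+17-11=41; pred: 17+11-6=22
Step 3: prey: 41+20-18=43; pred: 22+18-8=32
Step 4: prey: 43+21-27=37; pred: 32+27-12=47
Step 5: prey: 37+18-34=21; pred: 47+34-18=63
Step 6: prey: 21+10-26=5; pred: 63+26-25=64
Step 7: prey: 5+2-6=1; pred: 64+6-25=45
Step 8: prey: 1+0-0=1; pred: 45+0-18=27
Max prey = 43 at step 3

Answer: 43 3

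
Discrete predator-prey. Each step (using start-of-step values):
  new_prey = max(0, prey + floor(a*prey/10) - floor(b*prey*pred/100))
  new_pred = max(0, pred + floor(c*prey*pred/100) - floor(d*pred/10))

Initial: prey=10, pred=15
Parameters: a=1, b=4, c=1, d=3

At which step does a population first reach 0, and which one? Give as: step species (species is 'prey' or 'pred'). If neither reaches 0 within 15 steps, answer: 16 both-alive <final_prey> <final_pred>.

Answer: 16 both-alive 2 3

Derivation:
Step 1: prey: 10+1-6=5; pred: 15+1-4=12
Step 2: prey: 5+0-2=3; pred: 12+0-3=9
Step 3: prey: 3+0-1=2; pred: 9+0-2=7
Step 4: prey: 2+0-0=2; pred: 7+0-2=5
Step 5: prey: 2+0-0=2; pred: 5+0-1=4
Step 6: prey: 2+0-0=2; pred: 4+0-1=3
Step 7: prey: 2+0-0=2; pred: 3+0-0=3
Steps 8-15: state stable at prey=2, pred=3 (no change)
No extinction within 15 steps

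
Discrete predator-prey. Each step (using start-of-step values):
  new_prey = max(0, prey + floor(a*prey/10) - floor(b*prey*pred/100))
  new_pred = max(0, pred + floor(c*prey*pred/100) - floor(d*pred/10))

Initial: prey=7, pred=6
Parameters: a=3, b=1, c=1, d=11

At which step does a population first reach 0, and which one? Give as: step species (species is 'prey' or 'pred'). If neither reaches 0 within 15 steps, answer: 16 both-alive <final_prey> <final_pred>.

Step 1: prey: 7+2-0=9; pred: 6+0-6=0
First extinction: pred at step 1

Answer: 1 pred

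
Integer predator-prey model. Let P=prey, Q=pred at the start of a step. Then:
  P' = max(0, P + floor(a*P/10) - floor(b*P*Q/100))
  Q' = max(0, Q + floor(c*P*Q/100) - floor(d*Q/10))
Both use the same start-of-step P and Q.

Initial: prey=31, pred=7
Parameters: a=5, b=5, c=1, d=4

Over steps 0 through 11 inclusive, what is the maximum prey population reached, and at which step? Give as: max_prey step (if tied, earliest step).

Step 1: prey: 31+15-10=36; pred: 7+2-2=7
Step 2: prey: 36+18-12=42; pred: 7+2-2=7
Step 3: prey: 42+21-14=49; pred: 7+2-2=7
Step 4: prey: 49+24-17=56; pred: 7+3-2=8
Step 5: prey: 56+28-22=62; pred: 8+4-3=9
Step 6: prey: 62+31-27=66; pred: 9+5-3=11
Step 7: prey: 66+33-36=63; pred: 11+7-4=14
Step 8: prey: 63+31-44=50; pred: 14+8-5=17
Step 9: prey: 50+25-42=33; pred: 17+8-6=19
Step 10: prey: 33+16-31=18; pred: 19+6-7=18
Step 11: prey: 18+9-16=11; pred: 18+3-7=14
Max prey = 66 at step 6

Answer: 66 6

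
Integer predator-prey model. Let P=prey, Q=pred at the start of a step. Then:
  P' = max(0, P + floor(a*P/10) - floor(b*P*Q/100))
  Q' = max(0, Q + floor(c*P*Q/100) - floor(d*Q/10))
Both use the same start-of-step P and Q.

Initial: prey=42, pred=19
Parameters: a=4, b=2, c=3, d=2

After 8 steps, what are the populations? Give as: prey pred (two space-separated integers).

Step 1: prey: 42+16-15=43; pred: 19+23-3=39
Step 2: prey: 43+17-33=27; pred: 39+50-7=82
Step 3: prey: 27+10-44=0; pred: 82+66-16=132
Step 4: prey: 0+0-0=0; pred: 132+0-26=106
Step 5: prey: 0+0-0=0; pred: 106+0-21=85
Step 6: prey: 0+0-0=0; pred: 85+0-17=68
Step 7: prey: 0+0-0=0; pred: 68+0-13=55
Step 8: prey: 0+0-0=0; pred: 55+0-11=44

Answer: 0 44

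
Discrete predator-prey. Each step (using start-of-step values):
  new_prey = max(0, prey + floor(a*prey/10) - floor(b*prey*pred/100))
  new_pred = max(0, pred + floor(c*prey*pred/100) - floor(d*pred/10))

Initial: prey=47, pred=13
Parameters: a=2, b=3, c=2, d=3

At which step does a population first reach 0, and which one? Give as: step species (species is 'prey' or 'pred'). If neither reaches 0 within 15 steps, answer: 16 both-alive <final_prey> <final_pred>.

Step 1: prey: 47+9-18=38; pred: 13+12-3=22
Step 2: prey: 38+7-25=20; pred: 22+16-6=32
Step 3: prey: 20+4-19=5; pred: 32+12-9=35
Step 4: prey: 5+1-5=1; pred: 35+3-10=28
Step 5: prey: 1+0-0=1; pred: 28+0-8=20
Step 6: prey: 1+0-0=1; pred: 20+0-6=14
Step 7: prey: 1+0-0=1; pred: 14+0-4=10
Step 8: prey: 1+0-0=1; pred: 10+0-3=7
Step 9: prey: 1+0-0=1; pred: 7+0-2=5
Step 10: prey: 1+0-0=1; pred: 5+0-1=4
Step 11: prey: 1+0-0=1; pred: 4+0-1=3
Step 12: prey: 1+0-0=1; pred: 3+0-0=3
Steps 13-15: state stable at prey=1, pred=3 (no change)
No extinction within 15 steps

Answer: 16 both-alive 1 3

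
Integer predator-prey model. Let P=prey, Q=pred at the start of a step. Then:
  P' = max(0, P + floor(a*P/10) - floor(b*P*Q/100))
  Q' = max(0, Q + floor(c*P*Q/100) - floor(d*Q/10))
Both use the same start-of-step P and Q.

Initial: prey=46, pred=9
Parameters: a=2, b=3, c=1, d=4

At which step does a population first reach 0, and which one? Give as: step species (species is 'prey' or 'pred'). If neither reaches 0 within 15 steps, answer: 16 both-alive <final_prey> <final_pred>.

Step 1: prey: 46+9-12=43; pred: 9+4-3=10
Step 2: prey: 43+8-12=39; pred: 10+4-4=10
Step 3: prey: 39+7-11=35; pred: 10+3-4=9
Step 4: prey: 35+7-9=33; pred: 9+3-3=9
Step 5: prey: 33+6-8=31; pred: 9+2-3=8
Step 6: prey: 31+6-7=30; pred: 8+2-3=7
Step 7: prey: 30+6-6=30; pred: 7+2-2=7
Steps 8-15: state stable at prey=30, pred=7 (no change)
No extinction within 15 steps

Answer: 16 both-alive 30 7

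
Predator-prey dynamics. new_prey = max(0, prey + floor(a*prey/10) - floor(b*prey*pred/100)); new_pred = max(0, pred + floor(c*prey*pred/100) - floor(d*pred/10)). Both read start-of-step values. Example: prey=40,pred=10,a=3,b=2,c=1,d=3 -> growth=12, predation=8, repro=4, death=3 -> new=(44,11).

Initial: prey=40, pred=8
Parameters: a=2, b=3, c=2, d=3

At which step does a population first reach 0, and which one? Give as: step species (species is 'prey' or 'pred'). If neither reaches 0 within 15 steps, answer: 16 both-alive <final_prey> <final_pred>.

Step 1: prey: 40+8-9=39; pred: 8+6-2=12
Step 2: prey: 39+7-14=32; pred: 12+9-3=18
Step 3: prey: 32+6-17=21; pred: 18+11-5=24
Step 4: prey: 21+4-15=10; pred: 24+10-7=27
Step 5: prey: 10+2-8=4; pred: 27+5-8=24
Step 6: prey: 4+0-2=2; pred: 24+1-7=18
Step 7: prey: 2+0-1=1; pred: 18+0-5=13
Step 8: prey: 1+0-0=1; pred: 13+0-3=10
Step 9: prey: 1+0-0=1; pred: 10+0-3=7
Step 10: prey: 1+0-0=1; pred: 7+0-2=5
Step 11: prey: 1+0-0=1; pred: 5+0-1=4
Step 12: prey: 1+0-0=1; pred: 4+0-1=3
Step 13: prey: 1+0-0=1; pred: 3+0-0=3
Steps 14-15: state stable at prey=1, pred=3 (no change)
No extinction within 15 steps

Answer: 16 both-alive 1 3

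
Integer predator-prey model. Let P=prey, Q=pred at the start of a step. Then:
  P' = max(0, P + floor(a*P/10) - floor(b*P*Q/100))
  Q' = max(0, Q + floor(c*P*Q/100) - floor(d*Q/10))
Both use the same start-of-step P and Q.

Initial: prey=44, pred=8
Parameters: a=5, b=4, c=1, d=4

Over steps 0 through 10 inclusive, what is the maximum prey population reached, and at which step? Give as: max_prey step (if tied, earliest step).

Answer: 75 4

Derivation:
Step 1: prey: 44+22-14=52; pred: 8+3-3=8
Step 2: prey: 52+26-16=62; pred: 8+4-3=9
Step 3: prey: 62+31-22=71; pred: 9+5-3=11
Step 4: prey: 71+35-31=75; pred: 11+7-4=14
Step 5: prey: 75+37-42=70; pred: 14+10-5=19
Step 6: prey: 70+35-53=52; pred: 19+13-7=25
Step 7: prey: 52+26-52=26; pred: 25+13-10=28
Step 8: prey: 26+13-29=10; pred: 28+7-11=24
Step 9: prey: 10+5-9=6; pred: 24+2-9=17
Step 10: prey: 6+3-4=5; pred: 17+1-6=12
Max prey = 75 at step 4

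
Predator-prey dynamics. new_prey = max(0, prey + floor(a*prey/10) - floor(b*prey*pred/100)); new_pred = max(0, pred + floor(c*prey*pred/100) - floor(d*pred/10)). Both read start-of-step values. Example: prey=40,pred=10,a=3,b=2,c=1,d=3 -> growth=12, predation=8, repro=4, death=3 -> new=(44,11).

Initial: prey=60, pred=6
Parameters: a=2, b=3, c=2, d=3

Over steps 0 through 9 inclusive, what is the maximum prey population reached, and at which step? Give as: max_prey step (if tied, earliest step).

Step 1: prey: 60+12-10=62; pred: 6+7-1=12
Step 2: prey: 62+12-22=52; pred: 12+14-3=23
Step 3: prey: 52+10-35=27; pred: 23+23-6=40
Step 4: prey: 27+5-32=0; pred: 40+21-12=49
Step 5: prey: 0+0-0=0; pred: 49+0-14=35
Step 6: prey: 0+0-0=0; pred: 35+0-10=25
Step 7: prey: 0+0-0=0; pred: 25+0-7=18
Step 8: prey: 0+0-0=0; pred: 18+0-5=13
Step 9: prey: 0+0-0=0; pred: 13+0-3=10
Max prey = 62 at step 1

Answer: 62 1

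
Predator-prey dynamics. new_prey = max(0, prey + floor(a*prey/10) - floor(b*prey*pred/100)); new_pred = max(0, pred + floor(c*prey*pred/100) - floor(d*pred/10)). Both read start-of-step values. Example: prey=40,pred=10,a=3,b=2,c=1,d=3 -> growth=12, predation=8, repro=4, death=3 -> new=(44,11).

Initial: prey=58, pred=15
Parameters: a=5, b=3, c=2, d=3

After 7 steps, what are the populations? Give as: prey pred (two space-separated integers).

Answer: 0 20

Derivation:
Step 1: prey: 58+29-26=61; pred: 15+17-4=28
Step 2: prey: 61+30-51=40; pred: 28+34-8=54
Step 3: prey: 40+20-64=0; pred: 54+43-16=81
Step 4: prey: 0+0-0=0; pred: 81+0-24=57
Step 5: prey: 0+0-0=0; pred: 57+0-17=40
Step 6: prey: 0+0-0=0; pred: 40+0-12=28
Step 7: prey: 0+0-0=0; pred: 28+0-8=20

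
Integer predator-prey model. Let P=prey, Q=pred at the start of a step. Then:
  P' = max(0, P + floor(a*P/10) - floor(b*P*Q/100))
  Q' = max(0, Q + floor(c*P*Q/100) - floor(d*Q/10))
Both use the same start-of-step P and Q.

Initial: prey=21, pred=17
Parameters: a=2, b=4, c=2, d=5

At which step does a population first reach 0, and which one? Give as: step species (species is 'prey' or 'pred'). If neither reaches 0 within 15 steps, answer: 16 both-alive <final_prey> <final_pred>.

Answer: 16 both-alive 26 1

Derivation:
Step 1: prey: 21+4-14=11; pred: 17+7-8=16
Step 2: prey: 11+2-7=6; pred: 16+3-8=11
Step 3: prey: 6+1-2=5; pred: 11+1-5=7
Step 4: prey: 5+1-1=5; pred: 7+0-3=4
Step 5: prey: 5+1-0=6; pred: 4+0-2=2
Step 6: prey: 6+1-0=7; pred: 2+0-1=1
Step 7: prey: 7+1-0=8; pred: 1+0-0=1
Step 8: prey: 8+1-0=9; pred: 1+0-0=1
Step 9: prey: 9+1-0=10; pred: 1+0-0=1
Step 10: prey: 10+2-0=12; pred: 1+0-0=1
Step 11: prey: 12+2-0=14; pred: 1+0-0=1
Step 12: prey: 14+2-0=16; pred: 1+0-0=1
Step 13: prey: 16+3-0=19; pred: 1+0-0=1
Step 14: prey: 19+3-0=22; pred: 1+0-0=1
Step 15: prey: 22+4-0=26; pred: 1+0-0=1
No extinction within 15 steps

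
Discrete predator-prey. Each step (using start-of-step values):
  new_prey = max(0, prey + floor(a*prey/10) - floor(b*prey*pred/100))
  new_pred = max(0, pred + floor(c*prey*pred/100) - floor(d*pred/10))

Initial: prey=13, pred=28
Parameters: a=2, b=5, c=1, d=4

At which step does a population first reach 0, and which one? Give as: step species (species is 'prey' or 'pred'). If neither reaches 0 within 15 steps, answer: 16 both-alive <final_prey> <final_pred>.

Answer: 1 prey

Derivation:
Step 1: prey: 13+2-18=0; pred: 28+3-11=20
First extinction: prey at step 1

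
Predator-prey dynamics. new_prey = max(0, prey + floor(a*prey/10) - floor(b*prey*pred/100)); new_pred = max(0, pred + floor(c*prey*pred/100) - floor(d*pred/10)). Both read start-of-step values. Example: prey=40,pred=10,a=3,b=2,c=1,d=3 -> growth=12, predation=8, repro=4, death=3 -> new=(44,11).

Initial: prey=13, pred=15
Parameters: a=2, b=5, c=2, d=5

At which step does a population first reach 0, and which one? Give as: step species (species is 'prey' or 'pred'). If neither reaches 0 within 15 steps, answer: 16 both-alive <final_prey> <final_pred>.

Step 1: prey: 13+2-9=6; pred: 15+3-7=11
Step 2: prey: 6+1-3=4; pred: 11+1-5=7
Step 3: prey: 4+0-1=3; pred: 7+0-3=4
Step 4: prey: 3+0-0=3; pred: 4+0-2=2
Step 5: prey: 3+0-0=3; pred: 2+0-1=1
Step 6: prey: 3+0-0=3; pred: 1+0-0=1
Steps 7-15: state stable at prey=3, pred=1 (no change)
No extinction within 15 steps

Answer: 16 both-alive 3 1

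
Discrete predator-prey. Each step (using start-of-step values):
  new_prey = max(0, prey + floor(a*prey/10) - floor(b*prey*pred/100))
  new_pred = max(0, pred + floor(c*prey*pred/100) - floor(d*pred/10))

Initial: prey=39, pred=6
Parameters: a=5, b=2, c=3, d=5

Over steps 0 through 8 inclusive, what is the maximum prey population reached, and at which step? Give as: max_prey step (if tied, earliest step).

Answer: 77 3

Derivation:
Step 1: prey: 39+19-4=54; pred: 6+7-3=10
Step 2: prey: 54+27-10=71; pred: 10+16-5=21
Step 3: prey: 71+35-29=77; pred: 21+44-10=55
Step 4: prey: 77+38-84=31; pred: 55+127-27=155
Step 5: prey: 31+15-96=0; pred: 155+144-77=222
Step 6: prey: 0+0-0=0; pred: 222+0-111=111
Step 7: prey: 0+0-0=0; pred: 111+0-55=56
Step 8: prey: 0+0-0=0; pred: 56+0-28=28
Max prey = 77 at step 3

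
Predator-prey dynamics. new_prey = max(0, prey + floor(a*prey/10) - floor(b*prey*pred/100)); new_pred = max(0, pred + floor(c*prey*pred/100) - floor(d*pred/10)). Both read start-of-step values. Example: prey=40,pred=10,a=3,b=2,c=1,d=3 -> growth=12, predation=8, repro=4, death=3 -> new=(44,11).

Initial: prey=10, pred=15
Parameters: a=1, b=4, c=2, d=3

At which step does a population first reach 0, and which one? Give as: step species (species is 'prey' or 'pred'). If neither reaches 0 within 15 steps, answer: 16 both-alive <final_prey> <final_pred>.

Step 1: prey: 10+1-6=5; pred: 15+3-4=14
Step 2: prey: 5+0-2=3; pred: 14+1-4=11
Step 3: prey: 3+0-1=2; pred: 11+0-3=8
Step 4: prey: 2+0-0=2; pred: 8+0-2=6
Step 5: prey: 2+0-0=2; pred: 6+0-1=5
Step 6: prey: 2+0-0=2; pred: 5+0-1=4
Step 7: prey: 2+0-0=2; pred: 4+0-1=3
Step 8: prey: 2+0-0=2; pred: 3+0-0=3
Steps 9-15: state stable at prey=2, pred=3 (no change)
No extinction within 15 steps

Answer: 16 both-alive 2 3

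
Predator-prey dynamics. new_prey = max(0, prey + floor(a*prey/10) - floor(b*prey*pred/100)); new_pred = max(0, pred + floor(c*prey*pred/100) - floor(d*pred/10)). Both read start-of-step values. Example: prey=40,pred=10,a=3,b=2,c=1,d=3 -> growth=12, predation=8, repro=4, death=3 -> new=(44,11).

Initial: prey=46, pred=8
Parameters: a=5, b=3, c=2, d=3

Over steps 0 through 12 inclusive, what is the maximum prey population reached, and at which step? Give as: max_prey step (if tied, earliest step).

Answer: 65 2

Derivation:
Step 1: prey: 46+23-11=58; pred: 8+7-2=13
Step 2: prey: 58+29-22=65; pred: 13+15-3=25
Step 3: prey: 65+32-48=49; pred: 25+32-7=50
Step 4: prey: 49+24-73=0; pred: 50+49-15=84
Step 5: prey: 0+0-0=0; pred: 84+0-25=59
Step 6: prey: 0+0-0=0; pred: 59+0-17=42
Step 7: prey: 0+0-0=0; pred: 42+0-12=30
Step 8: prey: 0+0-0=0; pred: 30+0-9=21
Step 9: prey: 0+0-0=0; pred: 21+0-6=15
Step 10: prey: 0+0-0=0; pred: 15+0-4=11
Step 11: prey: 0+0-0=0; pred: 11+0-3=8
Step 12: prey: 0+0-0=0; pred: 8+0-2=6
Max prey = 65 at step 2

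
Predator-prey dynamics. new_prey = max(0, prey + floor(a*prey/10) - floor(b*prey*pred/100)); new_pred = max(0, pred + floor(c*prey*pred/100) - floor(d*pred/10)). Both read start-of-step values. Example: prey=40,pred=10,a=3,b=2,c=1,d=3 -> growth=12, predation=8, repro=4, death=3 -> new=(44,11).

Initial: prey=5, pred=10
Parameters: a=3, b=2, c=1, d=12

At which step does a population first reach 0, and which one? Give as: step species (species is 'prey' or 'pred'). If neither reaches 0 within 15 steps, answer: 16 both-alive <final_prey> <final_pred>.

Step 1: prey: 5+1-1=5; pred: 10+0-12=0
First extinction: pred at step 1

Answer: 1 pred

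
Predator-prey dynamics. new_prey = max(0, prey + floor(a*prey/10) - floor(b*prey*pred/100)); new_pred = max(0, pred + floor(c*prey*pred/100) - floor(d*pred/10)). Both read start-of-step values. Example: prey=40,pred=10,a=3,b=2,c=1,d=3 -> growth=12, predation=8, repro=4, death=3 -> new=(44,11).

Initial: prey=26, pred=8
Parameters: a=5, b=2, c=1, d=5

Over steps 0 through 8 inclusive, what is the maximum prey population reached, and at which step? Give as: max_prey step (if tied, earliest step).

Answer: 218 7

Derivation:
Step 1: prey: 26+13-4=35; pred: 8+2-4=6
Step 2: prey: 35+17-4=48; pred: 6+2-3=5
Step 3: prey: 48+24-4=68; pred: 5+2-2=5
Step 4: prey: 68+34-6=96; pred: 5+3-2=6
Step 5: prey: 96+48-11=133; pred: 6+5-3=8
Step 6: prey: 133+66-21=178; pred: 8+10-4=14
Step 7: prey: 178+89-49=218; pred: 14+24-7=31
Step 8: prey: 218+109-135=192; pred: 31+67-15=83
Max prey = 218 at step 7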